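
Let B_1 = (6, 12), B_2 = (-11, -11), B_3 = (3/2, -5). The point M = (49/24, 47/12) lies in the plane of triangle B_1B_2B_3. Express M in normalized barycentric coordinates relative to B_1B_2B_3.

(7/12, 1/6, 1/4)

Signed area of the reference triangle: [B_1B_2B_3] = ½·(6·(-11−(-5)) + (-11)·(-5−12) + (3/2)·(12−(-11))) = ½·(-36 + 187 + 69/2) = 371/4.
[MB_2B_3] = ½·((49/24)·(-11−(-5)) + (-11)·(-5−(47/12)) + (3/2)·(47/12−(-11))) = ½·(-49/4 + 1177/12 + 179/8) = 2597/48, so the B_1-coordinate is (2597/48)/(371/4) = 7/12.
[B_1MB_3] = ½·(6·(47/12−(-5)) + (49/24)·(-5−12) + (3/2)·(12−(47/12))) = ½·(107/2 − 833/24 + 97/8) = 371/24, so the B_2-coordinate is 1/6.
[B_1B_2M] = ½·(6·(-11−(47/12)) + (-11)·(47/12−12) + (49/24)·(12−(-11))) = ½·(-179/2 + 1067/12 + 1127/24) = 371/16, so the B_3-coordinate is 1/4.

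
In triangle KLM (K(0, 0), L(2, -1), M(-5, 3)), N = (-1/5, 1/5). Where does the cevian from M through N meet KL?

(1, -1/2)

Barycentric coordinates of N with respect to KLM: (2/5, 2/5, 1/5).
On side KL the M-coordinate is zero; dropping N's M-weight 1/5 and renormalizing the remaining 2/5 : 2/5 gives weights 1/2, 1/2 on K, L.
J = (1/2)·(0, 0) + (1/2)·(2, -1) = (1, -1/2).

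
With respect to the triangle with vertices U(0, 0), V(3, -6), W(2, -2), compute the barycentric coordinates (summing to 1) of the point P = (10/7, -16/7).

Signed area of the reference triangle: [UVW] = ½·(0·(-6−(-2)) + 3·(-2−0) + 2·(0−(-6))) = ½·(0 − 6 + 12) = 3.
[PVW] = ½·((10/7)·(-6−(-2)) + 3·(-2−(-16/7)) + 2·(-16/7−(-6))) = ½·(-40/7 + 6/7 + 52/7) = 9/7, so the U-coordinate is (9/7)/3 = 3/7.
[UPW] = ½·(0·(-16/7−(-2)) + (10/7)·(-2−0) + 2·(0−(-16/7))) = ½·(0 − 20/7 + 32/7) = 6/7, so the V-coordinate is 2/7.
[UVP] = ½·(0·(-6−(-16/7)) + 3·(-16/7−0) + (10/7)·(0−(-6))) = ½·(0 − 48/7 + 60/7) = 6/7, so the W-coordinate is 2/7.
Check: 3/7 + 2/7 + 2/7 = 1.

(3/7, 2/7, 2/7)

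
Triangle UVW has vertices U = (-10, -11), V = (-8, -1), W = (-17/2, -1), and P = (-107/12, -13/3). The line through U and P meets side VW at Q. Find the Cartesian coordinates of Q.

(-67/8, -1)

Barycentric coordinates of P with respect to UVW: (1/3, 1/6, 1/2).
On side VW the U-coordinate is zero; dropping P's U-weight 1/3 and renormalizing the remaining 1/6 : 1/2 gives weights 1/4, 3/4 on V, W.
Q = (1/4)·(-8, -1) + (3/4)·(-17/2, -1) = (-67/8, -1).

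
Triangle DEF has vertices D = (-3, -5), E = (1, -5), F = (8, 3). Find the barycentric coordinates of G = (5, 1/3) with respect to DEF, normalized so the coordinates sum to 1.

(1/6, 1/6, 2/3)

Signed area of the reference triangle: [DEF] = ½·((-3)·(-5−3) + 1·(3−(-5)) + 8·(-5−(-5))) = ½·(24 + 8 + 0) = 16.
[GEF] = ½·(5·(-5−3) + 1·(3−(1/3)) + 8·(1/3−(-5))) = ½·(-40 + 8/3 + 128/3) = 8/3, so the D-coordinate is (8/3)/16 = 1/6.
[DGF] = ½·((-3)·(1/3−3) + 5·(3−(-5)) + 8·(-5−(1/3))) = ½·(8 + 40 − 128/3) = 8/3, so the E-coordinate is 1/6.
[DEG] = ½·((-3)·(-5−(1/3)) + 1·(1/3−(-5)) + 5·(-5−(-5))) = ½·(16 + 16/3 + 0) = 32/3, so the F-coordinate is 2/3.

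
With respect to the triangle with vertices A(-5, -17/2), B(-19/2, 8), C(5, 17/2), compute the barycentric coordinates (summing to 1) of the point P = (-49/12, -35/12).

(2/3, 1/6, 1/6)

Signed area of the reference triangle: [ABC] = ½·((-5)·(8−(17/2)) + (-19/2)·(17/2−(-17/2)) + 5·(-17/2−8)) = ½·(5/2 − 323/2 − 165/2) = -483/4.
[PBC] = ½·((-49/12)·(8−(17/2)) + (-19/2)·(17/2−(-35/12)) + 5·(-35/12−8)) = ½·(49/24 − 2603/24 − 655/12) = -161/2, so the A-coordinate is (-161/2)/(-483/4) = 2/3.
[APC] = ½·((-5)·(-35/12−(17/2)) + (-49/12)·(17/2−(-17/2)) + 5·(-17/2−(-35/12))) = ½·(685/12 − 833/12 − 335/12) = -161/8, so the B-coordinate is 1/6.
[ABP] = ½·((-5)·(8−(-35/12)) + (-19/2)·(-35/12−(-17/2)) + (-49/12)·(-17/2−8)) = ½·(-655/12 − 1273/24 + 539/8) = -161/8, so the C-coordinate is 1/6.
Check: 2/3 + 1/6 + 1/6 = 1.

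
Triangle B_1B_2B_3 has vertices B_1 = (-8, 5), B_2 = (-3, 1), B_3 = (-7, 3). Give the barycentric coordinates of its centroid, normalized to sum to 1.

(1/3, 1/3, 1/3)

The centroid is the average of the vertices, so each weight is 1/3.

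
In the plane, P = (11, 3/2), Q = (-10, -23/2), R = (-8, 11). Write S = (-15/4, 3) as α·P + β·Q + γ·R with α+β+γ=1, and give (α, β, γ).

(1/4, 1/4, 1/2)

Signed area of the reference triangle: [PQR] = ½·(11·(-23/2−11) + (-10)·(11−(3/2)) + (-8)·(3/2−(-23/2))) = ½·(-495/2 − 95 − 104) = -893/4.
[SQR] = ½·((-15/4)·(-23/2−11) + (-10)·(11−3) + (-8)·(3−(-23/2))) = ½·(675/8 − 80 − 116) = -893/16, so the P-coordinate is (-893/16)/(-893/4) = 1/4.
[PSR] = ½·(11·(3−11) + (-15/4)·(11−(3/2)) + (-8)·(3/2−3)) = ½·(-88 − 285/8 + 12) = -893/16, so the Q-coordinate is 1/4.
[PQS] = ½·(11·(-23/2−3) + (-10)·(3−(3/2)) + (-15/4)·(3/2−(-23/2))) = ½·(-319/2 − 15 − 195/4) = -893/8, so the R-coordinate is 1/2.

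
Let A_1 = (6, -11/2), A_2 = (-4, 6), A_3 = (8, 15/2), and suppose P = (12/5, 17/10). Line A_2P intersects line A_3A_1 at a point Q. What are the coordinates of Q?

Barycentric coordinates of P with respect to A_1A_2A_3: (2/5, 2/5, 1/5).
On side A_3A_1 the A_2-coordinate is zero; dropping P's A_2-weight 2/5 and renormalizing the remaining 1/5 : 2/5 gives weights 1/3, 2/3 on A_3, A_1.
Q = (1/3)·(8, 15/2) + (2/3)·(6, -11/2) = (20/3, -7/6).

(20/3, -7/6)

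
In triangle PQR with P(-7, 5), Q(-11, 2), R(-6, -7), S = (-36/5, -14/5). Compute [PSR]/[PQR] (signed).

[PQR] = ½·((-7)·(2−(-7)) + (-11)·(-7−5) + (-6)·(5−2)) = ½·(-63 + 132 − 18) = 51/2.
[PSR] = ½·((-7)·(-14/5−(-7)) + (-36/5)·(-7−5) + (-6)·(5−(-14/5))) = ½·(-147/5 + 432/5 − 234/5) = 51/10, so the ratio is (51/10)/(51/2) = 1/5.

1/5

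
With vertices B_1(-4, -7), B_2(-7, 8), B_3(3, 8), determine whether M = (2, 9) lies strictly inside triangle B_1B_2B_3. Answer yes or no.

Barycentric coordinates of M: (-1/15, 11/75, 23/25).
The three coordinates are negative, positive, positive; a point is interior exactly when all three are positive.

no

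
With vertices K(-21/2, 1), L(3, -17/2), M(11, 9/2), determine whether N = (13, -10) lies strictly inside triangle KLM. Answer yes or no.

Barycentric coordinates of N: (-284/503, 1275/1006, 299/1006).
The three coordinates are negative, positive, positive; a point is interior exactly when all three are positive.

no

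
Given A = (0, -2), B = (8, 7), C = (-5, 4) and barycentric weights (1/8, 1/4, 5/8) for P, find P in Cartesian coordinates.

P = (1/8)·A + (1/4)·B + (5/8)·C.
x-coordinate: (1/8)·0 + (1/4)·8 + (5/8)·(-5) = -9/8.
y-coordinate: (1/8)·(-2) + (1/4)·7 + (5/8)·4 = 4.

(-9/8, 4)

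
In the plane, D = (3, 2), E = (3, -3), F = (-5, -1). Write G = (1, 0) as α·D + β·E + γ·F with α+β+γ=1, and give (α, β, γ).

(1/2, 1/4, 1/4)

Signed area of the reference triangle: [DEF] = ½·(3·(-3−(-1)) + 3·(-1−2) + (-5)·(2−(-3))) = ½·(-6 − 9 − 25) = -20.
[GEF] = ½·(1·(-3−(-1)) + 3·(-1−0) + (-5)·(0−(-3))) = ½·(-2 − 3 − 15) = -10, so the D-coordinate is (-10)/(-20) = 1/2.
[DGF] = ½·(3·(0−(-1)) + 1·(-1−2) + (-5)·(2−0)) = ½·(3 − 3 − 10) = -5, so the E-coordinate is 1/4.
[DEG] = ½·(3·(-3−0) + 3·(0−2) + 1·(2−(-3))) = ½·(-9 − 6 + 5) = -5, so the F-coordinate is 1/4.
Check: 1/2 + 1/4 + 1/4 = 1.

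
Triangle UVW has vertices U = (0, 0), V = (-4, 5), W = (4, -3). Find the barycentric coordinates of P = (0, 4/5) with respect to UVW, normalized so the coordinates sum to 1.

(1/5, 2/5, 2/5)

Signed area of the reference triangle: [UVW] = ½·(0·(5−(-3)) + (-4)·(-3−0) + 4·(0−5)) = ½·(0 + 12 − 20) = -4.
[PVW] = ½·(0·(5−(-3)) + (-4)·(-3−(4/5)) + 4·(4/5−5)) = ½·(0 + 76/5 − 84/5) = -4/5, so the U-coordinate is (-4/5)/(-4) = 1/5.
[UPW] = ½·(0·(4/5−(-3)) + 0·(-3−0) + 4·(0−(4/5))) = ½·(0 + 0 − 16/5) = -8/5, so the V-coordinate is 2/5.
[UVP] = ½·(0·(5−(4/5)) + (-4)·(4/5−0) + 0·(0−5)) = ½·(0 − 16/5 + 0) = -8/5, so the W-coordinate is 2/5.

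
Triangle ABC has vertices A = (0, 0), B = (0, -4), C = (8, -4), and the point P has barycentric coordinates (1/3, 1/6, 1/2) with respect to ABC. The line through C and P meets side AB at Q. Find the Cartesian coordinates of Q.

Line CP meets AB where the C-coordinate vanishes; zeroing P's C-weight and renormalizing leaves A, B-weights 1/3 : 1/6 → (2/3, 1/3).
So Q = (2/3)·A + (1/3)·B = (0, -4/3).

(0, -4/3)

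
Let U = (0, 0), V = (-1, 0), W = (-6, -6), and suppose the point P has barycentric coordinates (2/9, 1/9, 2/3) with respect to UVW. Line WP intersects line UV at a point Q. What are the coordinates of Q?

(-1/3, 0)

Line WP meets UV where the W-coordinate vanishes; zeroing P's W-weight and renormalizing leaves U, V-weights 2/9 : 1/9 → (2/3, 1/3).
So Q = (2/3)·U + (1/3)·V = (-1/3, 0).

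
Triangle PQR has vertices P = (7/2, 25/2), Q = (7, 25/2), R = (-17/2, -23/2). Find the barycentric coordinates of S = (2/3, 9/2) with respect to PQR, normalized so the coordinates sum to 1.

Signed area of the reference triangle: [PQR] = ½·((7/2)·(25/2−(-23/2)) + 7·(-23/2−(25/2)) + (-17/2)·(25/2−(25/2))) = ½·(84 − 168 + 0) = -42.
[SQR] = ½·((2/3)·(25/2−(-23/2)) + 7·(-23/2−(9/2)) + (-17/2)·(9/2−(25/2))) = ½·(16 − 112 + 68) = -14, so the P-coordinate is (-14)/(-42) = 1/3.
[PSR] = ½·((7/2)·(9/2−(-23/2)) + (2/3)·(-23/2−(25/2)) + (-17/2)·(25/2−(9/2))) = ½·(56 − 16 − 68) = -14, so the Q-coordinate is 1/3.
[PQS] = ½·((7/2)·(25/2−(9/2)) + 7·(9/2−(25/2)) + (2/3)·(25/2−(25/2))) = ½·(28 − 56 + 0) = -14, so the R-coordinate is 1/3.

(1/3, 1/3, 1/3)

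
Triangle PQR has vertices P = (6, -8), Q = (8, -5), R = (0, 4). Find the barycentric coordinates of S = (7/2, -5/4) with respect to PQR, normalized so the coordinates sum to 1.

Signed area of the reference triangle: [PQR] = ½·(6·(-5−4) + 8·(4−(-8)) + 0·(-8−(-5))) = ½·(-54 + 96 + 0) = 21.
[SQR] = ½·((7/2)·(-5−4) + 8·(4−(-5/4)) + 0·(-5/4−(-5))) = ½·(-63/2 + 42 + 0) = 21/4, so the P-coordinate is (21/4)/21 = 1/4.
[PSR] = ½·(6·(-5/4−4) + (7/2)·(4−(-8)) + 0·(-8−(-5/4))) = ½·(-63/2 + 42 + 0) = 21/4, so the Q-coordinate is 1/4.
[PQS] = ½·(6·(-5−(-5/4)) + 8·(-5/4−(-8)) + (7/2)·(-8−(-5))) = ½·(-45/2 + 54 − 21/2) = 21/2, so the R-coordinate is 1/2.

(1/4, 1/4, 1/2)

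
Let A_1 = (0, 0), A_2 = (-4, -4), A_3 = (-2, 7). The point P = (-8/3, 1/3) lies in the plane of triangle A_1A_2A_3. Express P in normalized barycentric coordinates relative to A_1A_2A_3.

(1/6, 1/2, 1/3)

Signed area of the reference triangle: [A_1A_2A_3] = ½·(0·(-4−7) + (-4)·(7−0) + (-2)·(0−(-4))) = ½·(0 − 28 − 8) = -18.
[PA_2A_3] = ½·((-8/3)·(-4−7) + (-4)·(7−(1/3)) + (-2)·(1/3−(-4))) = ½·(88/3 − 80/3 − 26/3) = -3, so the A_1-coordinate is (-3)/(-18) = 1/6.
[A_1PA_3] = ½·(0·(1/3−7) + (-8/3)·(7−0) + (-2)·(0−(1/3))) = ½·(0 − 56/3 + 2/3) = -9, so the A_2-coordinate is 1/2.
[A_1A_2P] = ½·(0·(-4−(1/3)) + (-4)·(1/3−0) + (-8/3)·(0−(-4))) = ½·(0 − 4/3 − 32/3) = -6, so the A_3-coordinate is 1/3.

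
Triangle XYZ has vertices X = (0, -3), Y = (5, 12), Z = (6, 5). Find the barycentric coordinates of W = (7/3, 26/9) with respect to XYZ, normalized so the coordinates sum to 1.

Signed area of the reference triangle: [XYZ] = ½·(0·(12−5) + 5·(5−(-3)) + 6·(-3−12)) = ½·(0 + 40 − 90) = -25.
[WYZ] = ½·((7/3)·(12−5) + 5·(5−(26/9)) + 6·(26/9−12)) = ½·(49/3 + 95/9 − 164/3) = -125/9, so the X-coordinate is (-125/9)/(-25) = 5/9.
[XWZ] = ½·(0·(26/9−5) + (7/3)·(5−(-3)) + 6·(-3−(26/9))) = ½·(0 + 56/3 − 106/3) = -25/3, so the Y-coordinate is 1/3.
[XYW] = ½·(0·(12−(26/9)) + 5·(26/9−(-3)) + (7/3)·(-3−12)) = ½·(0 + 265/9 − 35) = -25/9, so the Z-coordinate is 1/9.
Check: 5/9 + 1/3 + 1/9 = 1.

(5/9, 1/3, 1/9)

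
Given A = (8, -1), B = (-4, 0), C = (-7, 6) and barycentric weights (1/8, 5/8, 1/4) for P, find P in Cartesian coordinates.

P = (1/8)·A + (5/8)·B + (1/4)·C.
x-coordinate: (1/8)·8 + (5/8)·(-4) + (1/4)·(-7) = -13/4.
y-coordinate: (1/8)·(-1) + (5/8)·0 + (1/4)·6 = 11/8.

(-13/4, 11/8)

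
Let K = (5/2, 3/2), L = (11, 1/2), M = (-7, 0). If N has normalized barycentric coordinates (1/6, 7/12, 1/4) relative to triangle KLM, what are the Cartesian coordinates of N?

N = (1/6)·K + (7/12)·L + (1/4)·M.
x-coordinate: (1/6)·(5/2) + (7/12)·11 + (1/4)·(-7) = 61/12.
y-coordinate: (1/6)·(3/2) + (7/12)·(1/2) + (1/4)·0 = 13/24.

(61/12, 13/24)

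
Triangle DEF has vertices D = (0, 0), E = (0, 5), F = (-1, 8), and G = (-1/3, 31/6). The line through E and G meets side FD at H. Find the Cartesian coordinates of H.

(-2/3, 16/3)

Barycentric coordinates of G with respect to DEF: (1/6, 1/2, 1/3).
On side FD the E-coordinate is zero; dropping G's E-weight 1/2 and renormalizing the remaining 1/3 : 1/6 gives weights 2/3, 1/3 on F, D.
H = (2/3)·(-1, 8) + (1/3)·(0, 0) = (-2/3, 16/3).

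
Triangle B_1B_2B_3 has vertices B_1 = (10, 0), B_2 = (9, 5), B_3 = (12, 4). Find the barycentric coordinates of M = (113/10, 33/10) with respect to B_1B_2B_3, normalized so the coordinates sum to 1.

(1/5, 1/10, 7/10)

Signed area of the reference triangle: [B_1B_2B_3] = ½·(10·(5−4) + 9·(4−0) + 12·(0−5)) = ½·(10 + 36 − 60) = -7.
[MB_2B_3] = ½·((113/10)·(5−4) + 9·(4−(33/10)) + 12·(33/10−5)) = ½·(113/10 + 63/10 − 102/5) = -7/5, so the B_1-coordinate is (-7/5)/(-7) = 1/5.
[B_1MB_3] = ½·(10·(33/10−4) + (113/10)·(4−0) + 12·(0−(33/10))) = ½·(-7 + 226/5 − 198/5) = -7/10, so the B_2-coordinate is 1/10.
[B_1B_2M] = ½·(10·(5−(33/10)) + 9·(33/10−0) + (113/10)·(0−5)) = ½·(17 + 297/10 − 113/2) = -49/10, so the B_3-coordinate is 7/10.
Check: 1/5 + 1/10 + 7/10 = 1.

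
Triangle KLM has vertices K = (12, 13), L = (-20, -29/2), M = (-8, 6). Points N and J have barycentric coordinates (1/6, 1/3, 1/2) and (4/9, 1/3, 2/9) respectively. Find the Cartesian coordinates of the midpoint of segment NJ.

Barycentric coordinates of the midpoint are the average: (11/36, 1/3, 13/36).
Converting: (11/36)·K + (1/3)·L + (13/36)·M = (-53/9, 47/36).

(-53/9, 47/36)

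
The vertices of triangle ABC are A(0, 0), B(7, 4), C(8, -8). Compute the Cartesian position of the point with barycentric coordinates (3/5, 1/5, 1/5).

(3, -4/5)

P = (3/5)·A + (1/5)·B + (1/5)·C.
x-coordinate: (3/5)·0 + (1/5)·7 + (1/5)·8 = 3.
y-coordinate: (3/5)·0 + (1/5)·4 + (1/5)·(-8) = -4/5.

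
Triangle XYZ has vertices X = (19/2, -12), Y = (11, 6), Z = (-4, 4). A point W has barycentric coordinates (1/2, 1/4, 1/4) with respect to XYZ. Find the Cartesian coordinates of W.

W = (1/2)·X + (1/4)·Y + (1/4)·Z.
x-coordinate: (1/2)·(19/2) + (1/4)·11 + (1/4)·(-4) = 13/2.
y-coordinate: (1/2)·(-12) + (1/4)·6 + (1/4)·4 = -7/2.

(13/2, -7/2)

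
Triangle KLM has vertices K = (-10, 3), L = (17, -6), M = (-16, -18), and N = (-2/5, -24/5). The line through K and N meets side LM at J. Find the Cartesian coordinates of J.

Barycentric coordinates of N with respect to KLM: (2/5, 2/5, 1/5).
On side LM the K-coordinate is zero; dropping N's K-weight 2/5 and renormalizing the remaining 2/5 : 1/5 gives weights 2/3, 1/3 on L, M.
J = (2/3)·(17, -6) + (1/3)·(-16, -18) = (6, -10).

(6, -10)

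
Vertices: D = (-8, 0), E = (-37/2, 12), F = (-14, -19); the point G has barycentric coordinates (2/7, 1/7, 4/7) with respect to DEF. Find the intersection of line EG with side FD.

Line EG meets FD where the E-coordinate vanishes; zeroing G's E-weight and renormalizing leaves F, D-weights 4/7 : 2/7 → (2/3, 1/3).
So H = (2/3)·F + (1/3)·D = (-12, -38/3).

(-12, -38/3)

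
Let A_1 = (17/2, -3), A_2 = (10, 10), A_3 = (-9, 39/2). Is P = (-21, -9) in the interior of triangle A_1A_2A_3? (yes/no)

Barycentric coordinates of P: (138/55, -615/209, 1498/1045).
The three coordinates are positive, negative, positive; a point is interior exactly when all three are positive.

no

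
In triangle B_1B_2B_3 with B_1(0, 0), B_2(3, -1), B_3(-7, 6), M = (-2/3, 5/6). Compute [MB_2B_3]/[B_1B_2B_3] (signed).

2/3

[B_1B_2B_3] = ½·(0·(-1−6) + 3·(6−0) + (-7)·(0−(-1))) = ½·(0 + 18 − 7) = 11/2.
[MB_2B_3] = ½·((-2/3)·(-1−6) + 3·(6−(5/6)) + (-7)·(5/6−(-1))) = ½·(14/3 + 31/2 − 77/6) = 11/3, so the ratio is (11/3)/(11/2) = 2/3.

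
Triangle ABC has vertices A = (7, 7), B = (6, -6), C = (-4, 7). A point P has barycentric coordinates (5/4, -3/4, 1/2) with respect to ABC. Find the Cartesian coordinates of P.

P = (5/4)·A + (-3/4)·B + (1/2)·C.
x-coordinate: (5/4)·7 + (-3/4)·6 + (1/2)·(-4) = 9/4.
y-coordinate: (5/4)·7 + (-3/4)·(-6) + (1/2)·7 = 67/4.

(9/4, 67/4)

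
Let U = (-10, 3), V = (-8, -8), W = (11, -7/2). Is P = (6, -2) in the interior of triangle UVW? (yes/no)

Barycentric coordinates of P: (51/218, 1/218, 83/109).
The three coordinates are positive, positive, positive; a point is interior exactly when all three are positive.

yes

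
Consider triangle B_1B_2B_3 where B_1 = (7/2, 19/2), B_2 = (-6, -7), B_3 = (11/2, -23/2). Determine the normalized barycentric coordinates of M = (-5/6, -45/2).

Signed area of the reference triangle: [B_1B_2B_3] = ½·((7/2)·(-7−(-23/2)) + (-6)·(-23/2−(19/2)) + (11/2)·(19/2−(-7))) = ½·(63/4 + 126 + 363/4) = 465/4.
[MB_2B_3] = ½·((-5/6)·(-7−(-23/2)) + (-6)·(-23/2−(-45/2)) + (11/2)·(-45/2−(-7))) = ½·(-15/4 − 66 − 341/4) = -155/2, so the B_1-coordinate is (-155/2)/(465/4) = -2/3.
[B_1MB_3] = ½·((7/2)·(-45/2−(-23/2)) + (-5/6)·(-23/2−(19/2)) + (11/2)·(19/2−(-45/2))) = ½·(-77/2 + 35/2 + 176) = 155/2, so the B_2-coordinate is 2/3.
[B_1B_2M] = ½·((7/2)·(-7−(-45/2)) + (-6)·(-45/2−(19/2)) + (-5/6)·(19/2−(-7))) = ½·(217/4 + 192 − 55/4) = 465/4, so the B_3-coordinate is 1.
Check: -2/3 + 2/3 + 1 = 1.

(-2/3, 2/3, 1)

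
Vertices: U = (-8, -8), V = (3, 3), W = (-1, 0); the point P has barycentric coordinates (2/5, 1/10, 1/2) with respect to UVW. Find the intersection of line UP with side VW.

(-1/3, 1/2)

Line UP meets VW where the U-coordinate vanishes; zeroing P's U-weight and renormalizing leaves V, W-weights 1/10 : 1/2 → (1/6, 5/6).
So Q = (1/6)·V + (5/6)·W = (-1/3, 1/2).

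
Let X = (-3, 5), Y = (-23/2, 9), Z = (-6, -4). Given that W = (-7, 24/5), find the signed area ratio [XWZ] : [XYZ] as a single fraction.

2/5

[XYZ] = ½·((-3)·(9−(-4)) + (-23/2)·(-4−5) + (-6)·(5−9)) = ½·(-39 + 207/2 + 24) = 177/4.
[XWZ] = ½·((-3)·(24/5−(-4)) + (-7)·(-4−5) + (-6)·(5−(24/5))) = ½·(-132/5 + 63 − 6/5) = 177/10, so the ratio is (177/10)/(177/4) = 2/5.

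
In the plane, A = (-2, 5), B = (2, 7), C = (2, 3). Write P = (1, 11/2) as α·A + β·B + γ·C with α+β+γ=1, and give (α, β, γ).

(1/4, 1/2, 1/4)

Signed area of the reference triangle: [ABC] = ½·((-2)·(7−3) + 2·(3−5) + 2·(5−7)) = ½·(-8 − 4 − 4) = -8.
[PBC] = ½·(1·(7−3) + 2·(3−(11/2)) + 2·(11/2−7)) = ½·(4 − 5 − 3) = -2, so the A-coordinate is (-2)/(-8) = 1/4.
[APC] = ½·((-2)·(11/2−3) + 1·(3−5) + 2·(5−(11/2))) = ½·(-5 − 2 − 1) = -4, so the B-coordinate is 1/2.
[ABP] = ½·((-2)·(7−(11/2)) + 2·(11/2−5) + 1·(5−7)) = ½·(-3 + 1 − 2) = -2, so the C-coordinate is 1/4.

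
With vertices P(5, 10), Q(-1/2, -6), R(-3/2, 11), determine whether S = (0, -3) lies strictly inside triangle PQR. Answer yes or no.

yes

Barycentric coordinates of S: (23/219, 179/219, 17/219).
The three coordinates are positive, positive, positive; a point is interior exactly when all three are positive.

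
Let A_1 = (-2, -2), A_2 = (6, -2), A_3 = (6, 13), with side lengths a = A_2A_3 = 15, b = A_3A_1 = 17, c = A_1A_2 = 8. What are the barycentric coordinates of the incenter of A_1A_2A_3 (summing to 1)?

(3/8, 17/40, 1/5)

The incenter has barycentric coordinates proportional to the opposite side lengths: (15 : 17 : 8).
Normalizing by 15+17+8 = 40 gives (3/8, 17/40, 1/5).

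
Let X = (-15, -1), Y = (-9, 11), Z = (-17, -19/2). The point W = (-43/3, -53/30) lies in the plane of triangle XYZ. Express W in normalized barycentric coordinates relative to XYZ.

Signed area of the reference triangle: [XYZ] = ½·((-15)·(11−(-19/2)) + (-9)·(-19/2−(-1)) + (-17)·(-1−11)) = ½·(-615/2 + 153/2 + 204) = -27/2.
[WYZ] = ½·((-43/3)·(11−(-19/2)) + (-9)·(-19/2−(-53/30)) + (-17)·(-53/30−11)) = ½·(-1763/6 + 348/5 + 6511/30) = -18/5, so the X-coordinate is (-18/5)/(-27/2) = 4/15.
[XWZ] = ½·((-15)·(-53/30−(-19/2)) + (-43/3)·(-19/2−(-1)) + (-17)·(-1−(-53/30))) = ½·(-116 + 731/6 − 391/30) = -18/5, so the Y-coordinate is 4/15.
[XYW] = ½·((-15)·(11−(-53/30)) + (-9)·(-53/30−(-1)) + (-43/3)·(-1−11)) = ½·(-383/2 + 69/10 + 172) = -63/10, so the Z-coordinate is 7/15.

(4/15, 4/15, 7/15)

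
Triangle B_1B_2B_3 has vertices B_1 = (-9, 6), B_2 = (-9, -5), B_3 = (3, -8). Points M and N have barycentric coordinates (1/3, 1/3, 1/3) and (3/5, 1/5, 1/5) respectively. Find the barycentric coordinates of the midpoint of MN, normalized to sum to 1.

(7/15, 4/15, 4/15)

Since both coordinate triples sum to 1, the midpoint's barycentrics are the componentwise average.
(1/3+3/5)/2 = 7/15; similarly 4/15 and 4/15.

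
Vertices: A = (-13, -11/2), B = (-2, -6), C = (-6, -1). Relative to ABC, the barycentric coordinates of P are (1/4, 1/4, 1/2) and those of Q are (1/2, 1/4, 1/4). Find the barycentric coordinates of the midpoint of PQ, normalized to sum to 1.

Since both coordinate triples sum to 1, the midpoint's barycentrics are the componentwise average.
(1/4+1/2)/2 = 3/8; similarly 1/4 and 3/8.

(3/8, 1/4, 3/8)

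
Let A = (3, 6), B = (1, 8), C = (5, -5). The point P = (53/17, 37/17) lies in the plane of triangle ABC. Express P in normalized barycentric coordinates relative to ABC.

Signed area of the reference triangle: [ABC] = ½·(3·(8−(-5)) + 1·(-5−6) + 5·(6−8)) = ½·(39 − 11 − 10) = 9.
[PBC] = ½·((53/17)·(8−(-5)) + 1·(-5−(37/17)) + 5·(37/17−8)) = ½·(689/17 − 122/17 − 495/17) = 36/17, so the A-coordinate is (36/17)/9 = 4/17.
[APC] = ½·(3·(37/17−(-5)) + (53/17)·(-5−6) + 5·(6−(37/17))) = ½·(366/17 − 583/17 + 325/17) = 54/17, so the B-coordinate is 6/17.
[ABP] = ½·(3·(8−(37/17)) + 1·(37/17−6) + (53/17)·(6−8)) = ½·(297/17 − 65/17 − 106/17) = 63/17, so the C-coordinate is 7/17.
Check: 4/17 + 6/17 + 7/17 = 1.

(4/17, 6/17, 7/17)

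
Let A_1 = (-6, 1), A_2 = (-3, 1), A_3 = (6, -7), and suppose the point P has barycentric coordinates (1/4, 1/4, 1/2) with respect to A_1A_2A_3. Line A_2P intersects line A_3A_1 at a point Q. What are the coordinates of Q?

(2, -13/3)

Line A_2P meets A_3A_1 where the A_2-coordinate vanishes; zeroing P's A_2-weight and renormalizing leaves A_3, A_1-weights 1/2 : 1/4 → (2/3, 1/3).
So Q = (2/3)·A_3 + (1/3)·A_1 = (2, -13/3).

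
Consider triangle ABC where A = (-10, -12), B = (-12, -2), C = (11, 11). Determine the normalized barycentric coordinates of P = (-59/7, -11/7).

Signed area of the reference triangle: [ABC] = ½·((-10)·(-2−11) + (-12)·(11−(-12)) + 11·(-12−(-2))) = ½·(130 − 276 − 110) = -128.
[PBC] = ½·((-59/7)·(-2−11) + (-12)·(11−(-11/7)) + 11·(-11/7−(-2))) = ½·(767/7 − 1056/7 + 33/7) = -128/7, so the A-coordinate is (-128/7)/(-128) = 1/7.
[APC] = ½·((-10)·(-11/7−11) + (-59/7)·(11−(-12)) + 11·(-12−(-11/7))) = ½·(880/7 − 1357/7 − 803/7) = -640/7, so the B-coordinate is 5/7.
[ABP] = ½·((-10)·(-2−(-11/7)) + (-12)·(-11/7−(-12)) + (-59/7)·(-12−(-2))) = ½·(30/7 − 876/7 + 590/7) = -128/7, so the C-coordinate is 1/7.
Check: 1/7 + 5/7 + 1/7 = 1.

(1/7, 5/7, 1/7)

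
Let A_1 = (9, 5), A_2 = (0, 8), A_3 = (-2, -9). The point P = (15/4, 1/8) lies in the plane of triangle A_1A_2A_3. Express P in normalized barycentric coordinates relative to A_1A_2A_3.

Signed area of the reference triangle: [A_1A_2A_3] = ½·(9·(8−(-9)) + 0·(-9−5) + (-2)·(5−8)) = ½·(153 + 0 + 6) = 159/2.
[PA_2A_3] = ½·((15/4)·(8−(-9)) + 0·(-9−(1/8)) + (-2)·(1/8−8)) = ½·(255/4 + 0 + 63/4) = 159/4, so the A_1-coordinate is (159/4)/(159/2) = 1/2.
[A_1PA_3] = ½·(9·(1/8−(-9)) + (15/4)·(-9−5) + (-2)·(5−(1/8))) = ½·(657/8 − 105/2 − 39/4) = 159/16, so the A_2-coordinate is 1/8.
[A_1A_2P] = ½·(9·(8−(1/8)) + 0·(1/8−5) + (15/4)·(5−8)) = ½·(567/8 + 0 − 45/4) = 477/16, so the A_3-coordinate is 3/8.

(1/2, 1/8, 3/8)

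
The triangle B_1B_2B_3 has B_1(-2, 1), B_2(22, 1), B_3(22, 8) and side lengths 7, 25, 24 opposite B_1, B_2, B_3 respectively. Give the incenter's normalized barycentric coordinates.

The incenter has barycentric coordinates proportional to the opposite side lengths: (7 : 25 : 24).
Normalizing by 7+25+24 = 56 gives (1/8, 25/56, 3/7).

(1/8, 25/56, 3/7)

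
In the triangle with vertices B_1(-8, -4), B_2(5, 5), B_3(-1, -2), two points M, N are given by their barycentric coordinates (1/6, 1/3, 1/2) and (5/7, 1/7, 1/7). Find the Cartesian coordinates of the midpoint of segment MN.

Barycentric coordinates of the midpoint are the average: (37/84, 5/21, 9/28).
Converting: (37/84)·B_1 + (5/21)·B_2 + (9/28)·B_3 = (-223/84, -17/14).

(-223/84, -17/14)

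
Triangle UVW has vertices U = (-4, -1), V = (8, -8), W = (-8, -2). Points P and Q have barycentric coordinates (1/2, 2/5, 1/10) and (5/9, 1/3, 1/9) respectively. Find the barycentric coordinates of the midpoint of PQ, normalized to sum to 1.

Since both coordinate triples sum to 1, the midpoint's barycentrics are the componentwise average.
(1/2+5/9)/2 = 19/36; similarly 11/30 and 19/180.

(19/36, 11/30, 19/180)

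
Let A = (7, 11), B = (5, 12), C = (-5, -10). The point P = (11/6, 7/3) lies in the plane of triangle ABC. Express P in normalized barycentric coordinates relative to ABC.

Signed area of the reference triangle: [ABC] = ½·(7·(12−(-10)) + 5·(-10−11) + (-5)·(11−12)) = ½·(154 − 105 + 5) = 27.
[PBC] = ½·((11/6)·(12−(-10)) + 5·(-10−(7/3)) + (-5)·(7/3−12)) = ½·(121/3 − 185/3 + 145/3) = 27/2, so the A-coordinate is (27/2)/27 = 1/2.
[APC] = ½·(7·(7/3−(-10)) + (11/6)·(-10−11) + (-5)·(11−(7/3))) = ½·(259/3 − 77/2 − 130/3) = 9/4, so the B-coordinate is 1/12.
[ABP] = ½·(7·(12−(7/3)) + 5·(7/3−11) + (11/6)·(11−12)) = ½·(203/3 − 130/3 − 11/6) = 45/4, so the C-coordinate is 5/12.
Check: 1/2 + 1/12 + 5/12 = 1.

(1/2, 1/12, 5/12)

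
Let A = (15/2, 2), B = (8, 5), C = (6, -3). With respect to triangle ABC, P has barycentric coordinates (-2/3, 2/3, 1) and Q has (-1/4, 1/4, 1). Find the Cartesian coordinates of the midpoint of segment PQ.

(299/48, -13/8)

Barycentric coordinates of the midpoint are the average: (-11/24, 11/24, 1).
Converting: (-11/24)·A + (11/24)·B + 1·C = (299/48, -13/8).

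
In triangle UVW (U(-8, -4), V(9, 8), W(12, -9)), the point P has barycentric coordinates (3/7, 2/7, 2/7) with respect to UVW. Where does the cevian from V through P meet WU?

(0, -6)

Line VP meets WU where the V-coordinate vanishes; zeroing P's V-weight and renormalizing leaves W, U-weights 2/7 : 3/7 → (2/5, 3/5).
So Q = (2/5)·W + (3/5)·U = (0, -6).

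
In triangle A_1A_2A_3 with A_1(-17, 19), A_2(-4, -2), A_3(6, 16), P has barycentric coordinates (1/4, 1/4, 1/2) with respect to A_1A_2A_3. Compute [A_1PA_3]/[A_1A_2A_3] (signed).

1/4

The signed ratio [A_1PA_3]/[A_1A_2A_3] equals the barycentric coordinate of P at vertex A_2, which is 1/4.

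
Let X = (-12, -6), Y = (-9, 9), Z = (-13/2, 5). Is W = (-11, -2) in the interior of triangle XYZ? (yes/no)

yes

Barycentric coordinates of W: (71/99, 2/9, 2/33).
The three coordinates are positive, positive, positive; a point is interior exactly when all three are positive.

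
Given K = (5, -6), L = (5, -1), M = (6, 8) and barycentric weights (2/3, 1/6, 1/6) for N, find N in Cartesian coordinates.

N = (2/3)·K + (1/6)·L + (1/6)·M.
x-coordinate: (2/3)·5 + (1/6)·5 + (1/6)·6 = 31/6.
y-coordinate: (2/3)·(-6) + (1/6)·(-1) + (1/6)·8 = -17/6.

(31/6, -17/6)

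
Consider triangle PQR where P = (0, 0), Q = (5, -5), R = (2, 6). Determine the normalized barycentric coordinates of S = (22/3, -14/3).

(-2/3, 4/3, 1/3)

Signed area of the reference triangle: [PQR] = ½·(0·(-5−6) + 5·(6−0) + 2·(0−(-5))) = ½·(0 + 30 + 10) = 20.
[SQR] = ½·((22/3)·(-5−6) + 5·(6−(-14/3)) + 2·(-14/3−(-5))) = ½·(-242/3 + 160/3 + 2/3) = -40/3, so the P-coordinate is (-40/3)/20 = -2/3.
[PSR] = ½·(0·(-14/3−6) + (22/3)·(6−0) + 2·(0−(-14/3))) = ½·(0 + 44 + 28/3) = 80/3, so the Q-coordinate is 4/3.
[PQS] = ½·(0·(-5−(-14/3)) + 5·(-14/3−0) + (22/3)·(0−(-5))) = ½·(0 − 70/3 + 110/3) = 20/3, so the R-coordinate is 1/3.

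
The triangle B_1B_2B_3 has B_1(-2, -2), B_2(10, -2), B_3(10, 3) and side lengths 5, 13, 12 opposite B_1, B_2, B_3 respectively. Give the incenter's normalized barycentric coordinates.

The incenter has barycentric coordinates proportional to the opposite side lengths: (5 : 13 : 12).
Normalizing by 5+13+12 = 30 gives (1/6, 13/30, 2/5).

(1/6, 13/30, 2/5)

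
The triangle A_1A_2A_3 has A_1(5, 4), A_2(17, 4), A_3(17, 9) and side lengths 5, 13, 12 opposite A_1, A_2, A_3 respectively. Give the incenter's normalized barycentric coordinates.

The incenter has barycentric coordinates proportional to the opposite side lengths: (5 : 13 : 12).
Normalizing by 5+13+12 = 30 gives (1/6, 13/30, 2/5).

(1/6, 13/30, 2/5)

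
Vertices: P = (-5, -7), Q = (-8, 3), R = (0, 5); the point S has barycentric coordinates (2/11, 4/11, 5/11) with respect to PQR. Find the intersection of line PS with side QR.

(-32/9, 37/9)

Line PS meets QR where the P-coordinate vanishes; zeroing S's P-weight and renormalizing leaves Q, R-weights 4/11 : 5/11 → (4/9, 5/9).
So T = (4/9)·Q + (5/9)·R = (-32/9, 37/9).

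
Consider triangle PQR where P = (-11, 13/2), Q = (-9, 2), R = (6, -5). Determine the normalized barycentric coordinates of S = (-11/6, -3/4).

Signed area of the reference triangle: [PQR] = ½·((-11)·(2−(-5)) + (-9)·(-5−(13/2)) + 6·(13/2−2)) = ½·(-77 + 207/2 + 27) = 107/4.
[SQR] = ½·((-11/6)·(2−(-5)) + (-9)·(-5−(-3/4)) + 6·(-3/4−2)) = ½·(-77/6 + 153/4 − 33/2) = 107/24, so the P-coordinate is (107/24)/(107/4) = 1/6.
[PSR] = ½·((-11)·(-3/4−(-5)) + (-11/6)·(-5−(13/2)) + 6·(13/2−(-3/4))) = ½·(-187/4 + 253/12 + 87/2) = 107/12, so the Q-coordinate is 1/3.
[PQS] = ½·((-11)·(2−(-3/4)) + (-9)·(-3/4−(13/2)) + (-11/6)·(13/2−2)) = ½·(-121/4 + 261/4 − 33/4) = 107/8, so the R-coordinate is 1/2.
Check: 1/6 + 1/3 + 1/2 = 1.

(1/6, 1/3, 1/2)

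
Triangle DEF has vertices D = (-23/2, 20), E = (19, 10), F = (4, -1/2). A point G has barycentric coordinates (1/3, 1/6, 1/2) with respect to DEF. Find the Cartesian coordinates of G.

(4/3, 97/12)

G = (1/3)·D + (1/6)·E + (1/2)·F.
x-coordinate: (1/3)·(-23/2) + (1/6)·19 + (1/2)·4 = 4/3.
y-coordinate: (1/3)·20 + (1/6)·10 + (1/2)·(-1/2) = 97/12.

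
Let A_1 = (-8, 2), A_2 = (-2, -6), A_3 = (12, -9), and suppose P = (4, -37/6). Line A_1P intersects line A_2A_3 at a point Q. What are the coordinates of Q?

(32/5, -39/5)

Barycentric coordinates of P with respect to A_1A_2A_3: (1/6, 1/3, 1/2).
On side A_2A_3 the A_1-coordinate is zero; dropping P's A_1-weight 1/6 and renormalizing the remaining 1/3 : 1/2 gives weights 2/5, 3/5 on A_2, A_3.
Q = (2/5)·(-2, -6) + (3/5)·(12, -9) = (32/5, -39/5).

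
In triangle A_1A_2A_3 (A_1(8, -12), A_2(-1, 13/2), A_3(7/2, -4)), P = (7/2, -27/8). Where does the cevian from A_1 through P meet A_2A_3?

Barycentric coordinates of P with respect to A_1A_2A_3: (1/4, 1/4, 1/2).
On side A_2A_3 the A_1-coordinate is zero; dropping P's A_1-weight 1/4 and renormalizing the remaining 1/4 : 1/2 gives weights 1/3, 2/3 on A_2, A_3.
Q = (1/3)·(-1, 13/2) + (2/3)·(7/2, -4) = (2, -1/2).

(2, -1/2)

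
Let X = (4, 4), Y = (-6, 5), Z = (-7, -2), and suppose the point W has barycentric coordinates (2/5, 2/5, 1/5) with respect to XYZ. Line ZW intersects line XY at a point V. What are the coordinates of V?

Line ZW meets XY where the Z-coordinate vanishes; zeroing W's Z-weight and renormalizing leaves X, Y-weights 2/5 : 2/5 → (1/2, 1/2).
So V = (1/2)·X + (1/2)·Y = (-1, 9/2).

(-1, 9/2)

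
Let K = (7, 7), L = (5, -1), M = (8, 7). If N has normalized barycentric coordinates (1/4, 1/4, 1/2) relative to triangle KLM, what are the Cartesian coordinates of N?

(7, 5)

N = (1/4)·K + (1/4)·L + (1/2)·M.
x-coordinate: (1/4)·7 + (1/4)·5 + (1/2)·8 = 7.
y-coordinate: (1/4)·7 + (1/4)·(-1) + (1/2)·7 = 5.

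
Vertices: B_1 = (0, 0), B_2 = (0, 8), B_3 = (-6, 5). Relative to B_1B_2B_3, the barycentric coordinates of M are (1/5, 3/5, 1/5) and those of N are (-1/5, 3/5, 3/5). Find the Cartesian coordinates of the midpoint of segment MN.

(-12/5, 34/5)

Barycentric coordinates of the midpoint are the average: (0, 3/5, 2/5).
Converting: 0·B_1 + (3/5)·B_2 + (2/5)·B_3 = (-12/5, 34/5).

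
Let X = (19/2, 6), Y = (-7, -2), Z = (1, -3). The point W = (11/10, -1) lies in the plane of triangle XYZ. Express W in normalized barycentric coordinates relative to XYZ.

(1/5, 1/5, 3/5)

Signed area of the reference triangle: [XYZ] = ½·((19/2)·(-2−(-3)) + (-7)·(-3−6) + 1·(6−(-2))) = ½·(19/2 + 63 + 8) = 161/4.
[WYZ] = ½·((11/10)·(-2−(-3)) + (-7)·(-3−(-1)) + 1·(-1−(-2))) = ½·(11/10 + 14 + 1) = 161/20, so the X-coordinate is (161/20)/(161/4) = 1/5.
[XWZ] = ½·((19/2)·(-1−(-3)) + (11/10)·(-3−6) + 1·(6−(-1))) = ½·(19 − 99/10 + 7) = 161/20, so the Y-coordinate is 1/5.
[XYW] = ½·((19/2)·(-2−(-1)) + (-7)·(-1−6) + (11/10)·(6−(-2))) = ½·(-19/2 + 49 + 44/5) = 483/20, so the Z-coordinate is 3/5.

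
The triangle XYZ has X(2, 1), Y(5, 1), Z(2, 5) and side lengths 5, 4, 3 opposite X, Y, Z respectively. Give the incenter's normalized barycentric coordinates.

(5/12, 1/3, 1/4)

The incenter has barycentric coordinates proportional to the opposite side lengths: (5 : 4 : 3).
Normalizing by 5+4+3 = 12 gives (5/12, 1/3, 1/4).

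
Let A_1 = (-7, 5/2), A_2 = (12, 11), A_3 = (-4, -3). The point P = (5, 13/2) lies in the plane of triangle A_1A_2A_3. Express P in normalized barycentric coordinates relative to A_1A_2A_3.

Signed area of the reference triangle: [A_1A_2A_3] = ½·((-7)·(11−(-3)) + 12·(-3−(5/2)) + (-4)·(5/2−11)) = ½·(-98 − 66 + 34) = -65.
[PA_2A_3] = ½·(5·(11−(-3)) + 12·(-3−(13/2)) + (-4)·(13/2−11)) = ½·(70 − 114 + 18) = -13, so the A_1-coordinate is (-13)/(-65) = 1/5.
[A_1PA_3] = ½·((-7)·(13/2−(-3)) + 5·(-3−(5/2)) + (-4)·(5/2−(13/2))) = ½·(-133/2 − 55/2 + 16) = -39, so the A_2-coordinate is 3/5.
[A_1A_2P] = ½·((-7)·(11−(13/2)) + 12·(13/2−(5/2)) + 5·(5/2−11)) = ½·(-63/2 + 48 − 85/2) = -13, so the A_3-coordinate is 1/5.
Check: 1/5 + 3/5 + 1/5 = 1.

(1/5, 3/5, 1/5)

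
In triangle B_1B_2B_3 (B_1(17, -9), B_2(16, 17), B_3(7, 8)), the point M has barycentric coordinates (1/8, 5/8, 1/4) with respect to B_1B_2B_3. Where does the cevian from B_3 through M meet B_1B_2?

(97/6, 38/3)

Line B_3M meets B_1B_2 where the B_3-coordinate vanishes; zeroing M's B_3-weight and renormalizing leaves B_1, B_2-weights 1/8 : 5/8 → (1/6, 5/6).
So N = (1/6)·B_1 + (5/6)·B_2 = (97/6, 38/3).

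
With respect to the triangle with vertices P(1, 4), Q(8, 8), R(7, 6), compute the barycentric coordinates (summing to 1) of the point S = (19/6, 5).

(2/3, 1/6, 1/6)

Signed area of the reference triangle: [PQR] = ½·(1·(8−6) + 8·(6−4) + 7·(4−8)) = ½·(2 + 16 − 28) = -5.
[SQR] = ½·((19/6)·(8−6) + 8·(6−5) + 7·(5−8)) = ½·(19/3 + 8 − 21) = -10/3, so the P-coordinate is (-10/3)/(-5) = 2/3.
[PSR] = ½·(1·(5−6) + (19/6)·(6−4) + 7·(4−5)) = ½·(-1 + 19/3 − 7) = -5/6, so the Q-coordinate is 1/6.
[PQS] = ½·(1·(8−5) + 8·(5−4) + (19/6)·(4−8)) = ½·(3 + 8 − 38/3) = -5/6, so the R-coordinate is 1/6.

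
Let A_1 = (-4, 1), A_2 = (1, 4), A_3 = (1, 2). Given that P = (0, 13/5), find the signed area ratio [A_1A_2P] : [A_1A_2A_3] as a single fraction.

2/5

[A_1A_2A_3] = ½·((-4)·(4−2) + 1·(2−1) + 1·(1−4)) = ½·(-8 + 1 − 3) = -5.
[A_1A_2P] = ½·((-4)·(4−(13/5)) + 1·(13/5−1) + 0·(1−4)) = ½·(-28/5 + 8/5 + 0) = -2, so the ratio is (-2)/(-5) = 2/5.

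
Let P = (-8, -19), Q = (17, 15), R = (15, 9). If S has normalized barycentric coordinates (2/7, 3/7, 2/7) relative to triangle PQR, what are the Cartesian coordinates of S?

S = (2/7)·P + (3/7)·Q + (2/7)·R.
x-coordinate: (2/7)·(-8) + (3/7)·17 + (2/7)·15 = 65/7.
y-coordinate: (2/7)·(-19) + (3/7)·15 + (2/7)·9 = 25/7.

(65/7, 25/7)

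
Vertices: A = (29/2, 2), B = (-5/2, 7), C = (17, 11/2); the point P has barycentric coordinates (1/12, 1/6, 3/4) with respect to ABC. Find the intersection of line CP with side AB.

(19/6, 16/3)

Line CP meets AB where the C-coordinate vanishes; zeroing P's C-weight and renormalizing leaves A, B-weights 1/12 : 1/6 → (1/3, 2/3).
So Q = (1/3)·A + (2/3)·B = (19/6, 16/3).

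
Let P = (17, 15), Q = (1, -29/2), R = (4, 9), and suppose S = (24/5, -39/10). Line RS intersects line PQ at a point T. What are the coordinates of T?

Barycentric coordinates of S with respect to PQR: (1/5, 3/5, 1/5).
On side PQ the R-coordinate is zero; dropping S's R-weight 1/5 and renormalizing the remaining 1/5 : 3/5 gives weights 1/4, 3/4 on P, Q.
T = (1/4)·(17, 15) + (3/4)·(1, -29/2) = (5, -57/8).

(5, -57/8)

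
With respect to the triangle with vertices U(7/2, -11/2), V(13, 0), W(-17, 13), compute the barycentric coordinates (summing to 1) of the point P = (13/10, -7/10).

(3/5, 1/5, 1/5)

Signed area of the reference triangle: [UVW] = ½·((7/2)·(0−13) + 13·(13−(-11/2)) + (-17)·(-11/2−0)) = ½·(-91/2 + 481/2 + 187/2) = 577/4.
[PVW] = ½·((13/10)·(0−13) + 13·(13−(-7/10)) + (-17)·(-7/10−0)) = ½·(-169/10 + 1781/10 + 119/10) = 1731/20, so the U-coordinate is (1731/20)/(577/4) = 3/5.
[UPW] = ½·((7/2)·(-7/10−13) + (13/10)·(13−(-11/2)) + (-17)·(-11/2−(-7/10))) = ½·(-959/20 + 481/20 + 408/5) = 577/20, so the V-coordinate is 1/5.
[UVP] = ½·((7/2)·(0−(-7/10)) + 13·(-7/10−(-11/2)) + (13/10)·(-11/2−0)) = ½·(49/20 + 312/5 − 143/20) = 577/20, so the W-coordinate is 1/5.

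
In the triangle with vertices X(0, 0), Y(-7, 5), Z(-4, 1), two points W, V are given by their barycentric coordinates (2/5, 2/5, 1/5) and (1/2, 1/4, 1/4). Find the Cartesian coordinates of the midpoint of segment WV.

(-127/40, 37/20)

Barycentric coordinates of the midpoint are the average: (9/20, 13/40, 9/40).
Converting: (9/20)·X + (13/40)·Y + (9/40)·Z = (-127/40, 37/20).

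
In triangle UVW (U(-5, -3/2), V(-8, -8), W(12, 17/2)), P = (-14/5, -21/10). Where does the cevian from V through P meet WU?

(2/3, 11/6)

Barycentric coordinates of P with respect to UVW: (2/5, 2/5, 1/5).
On side WU the V-coordinate is zero; dropping P's V-weight 2/5 and renormalizing the remaining 1/5 : 2/5 gives weights 1/3, 2/3 on W, U.
Q = (1/3)·(12, 17/2) + (2/3)·(-5, -3/2) = (2/3, 11/6).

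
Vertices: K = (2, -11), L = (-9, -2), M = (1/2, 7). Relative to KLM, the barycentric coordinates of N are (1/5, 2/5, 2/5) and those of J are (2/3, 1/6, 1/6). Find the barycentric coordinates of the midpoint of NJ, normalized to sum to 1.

(13/30, 17/60, 17/60)

Since both coordinate triples sum to 1, the midpoint's barycentrics are the componentwise average.
(1/5+2/3)/2 = 13/30; similarly 17/60 and 17/60.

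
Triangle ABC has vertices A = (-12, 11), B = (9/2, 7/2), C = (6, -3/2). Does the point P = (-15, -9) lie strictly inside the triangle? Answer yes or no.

no

Barycentric coordinates of P: (31/19, -106/19, 94/19).
The three coordinates are positive, negative, positive; a point is interior exactly when all three are positive.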